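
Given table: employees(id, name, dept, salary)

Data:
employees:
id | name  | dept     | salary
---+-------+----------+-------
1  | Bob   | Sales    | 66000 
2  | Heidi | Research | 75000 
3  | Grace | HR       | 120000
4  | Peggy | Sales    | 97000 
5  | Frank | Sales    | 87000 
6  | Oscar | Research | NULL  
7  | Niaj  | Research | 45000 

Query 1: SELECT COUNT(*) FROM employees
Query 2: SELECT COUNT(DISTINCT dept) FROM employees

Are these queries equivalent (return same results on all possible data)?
No, not equivalent

Query 1 returns: [(7,)]
Query 2 returns: [(3,)]

Reason: COUNT(*) counts rows, COUNT(DISTINCT dept) counts unique depts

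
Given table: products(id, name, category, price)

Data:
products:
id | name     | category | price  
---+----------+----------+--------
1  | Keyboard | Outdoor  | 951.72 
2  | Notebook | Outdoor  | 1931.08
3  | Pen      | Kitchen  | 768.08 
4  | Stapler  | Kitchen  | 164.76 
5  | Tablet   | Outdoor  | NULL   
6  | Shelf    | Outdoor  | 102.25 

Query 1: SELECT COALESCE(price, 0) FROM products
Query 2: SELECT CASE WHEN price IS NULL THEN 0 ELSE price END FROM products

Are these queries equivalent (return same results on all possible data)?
Yes, equivalent

Both queries return: [(0,), (102.25,), (164.76,), (768.08,), (951.72,), (1931.08,)]

Reason: COALESCE vs CASE for NULL handling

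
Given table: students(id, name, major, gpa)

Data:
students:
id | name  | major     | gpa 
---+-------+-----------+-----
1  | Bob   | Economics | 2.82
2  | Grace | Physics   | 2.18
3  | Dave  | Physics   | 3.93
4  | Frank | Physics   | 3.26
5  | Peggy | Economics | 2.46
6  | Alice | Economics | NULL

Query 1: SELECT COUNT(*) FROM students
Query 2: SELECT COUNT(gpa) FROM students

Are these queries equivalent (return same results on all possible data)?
No, not equivalent

Query 1 returns: [(6,)]
Query 2 returns: [(5,)]

Reason: COUNT(*) includes NULLs, COUNT(column) excludes them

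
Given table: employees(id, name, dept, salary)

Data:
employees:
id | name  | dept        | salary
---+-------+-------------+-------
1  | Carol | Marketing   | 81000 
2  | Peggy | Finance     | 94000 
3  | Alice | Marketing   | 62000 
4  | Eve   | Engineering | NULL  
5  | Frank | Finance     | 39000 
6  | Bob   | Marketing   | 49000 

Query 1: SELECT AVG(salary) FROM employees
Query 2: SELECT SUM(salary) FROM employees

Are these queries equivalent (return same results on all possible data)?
No, not equivalent

Query 1 returns: [(65000.0,)]
Query 2 returns: [(325000,)]

Reason: AVG vs SUM give different aggregate values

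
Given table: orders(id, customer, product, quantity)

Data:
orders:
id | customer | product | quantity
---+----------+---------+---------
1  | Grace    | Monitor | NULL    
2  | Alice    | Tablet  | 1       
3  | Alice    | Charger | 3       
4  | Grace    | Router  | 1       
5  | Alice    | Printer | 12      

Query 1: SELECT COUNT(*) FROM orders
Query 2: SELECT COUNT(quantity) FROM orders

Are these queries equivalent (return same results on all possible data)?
No, not equivalent

Query 1 returns: [(5,)]
Query 2 returns: [(4,)]

Reason: COUNT(*) includes NULLs, COUNT(column) excludes them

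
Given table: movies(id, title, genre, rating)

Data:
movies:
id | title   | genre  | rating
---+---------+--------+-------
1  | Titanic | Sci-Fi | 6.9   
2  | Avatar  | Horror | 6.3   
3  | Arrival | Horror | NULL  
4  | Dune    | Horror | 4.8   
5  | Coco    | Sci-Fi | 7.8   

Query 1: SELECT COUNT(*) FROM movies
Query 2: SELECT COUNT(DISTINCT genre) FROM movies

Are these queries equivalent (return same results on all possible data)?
No, not equivalent

Query 1 returns: [(5,)]
Query 2 returns: [(2,)]

Reason: COUNT(*) counts rows, COUNT(DISTINCT genre) counts unique genres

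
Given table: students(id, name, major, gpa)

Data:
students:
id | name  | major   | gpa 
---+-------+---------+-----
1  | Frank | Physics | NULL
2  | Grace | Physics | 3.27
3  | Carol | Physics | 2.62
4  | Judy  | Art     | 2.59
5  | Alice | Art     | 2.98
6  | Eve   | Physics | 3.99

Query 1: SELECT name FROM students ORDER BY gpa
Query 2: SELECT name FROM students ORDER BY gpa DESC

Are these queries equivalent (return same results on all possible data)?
No, not equivalent

Query 1 returns: [('Frank',), ('Judy',), ('Carol',), ('Alice',), ('Grace',), ('Eve',)]
Query 2 returns: [('Eve',), ('Grace',), ('Alice',), ('Carol',), ('Judy',), ('Frank',)]

Reason: ASC vs DESC gives opposite ordering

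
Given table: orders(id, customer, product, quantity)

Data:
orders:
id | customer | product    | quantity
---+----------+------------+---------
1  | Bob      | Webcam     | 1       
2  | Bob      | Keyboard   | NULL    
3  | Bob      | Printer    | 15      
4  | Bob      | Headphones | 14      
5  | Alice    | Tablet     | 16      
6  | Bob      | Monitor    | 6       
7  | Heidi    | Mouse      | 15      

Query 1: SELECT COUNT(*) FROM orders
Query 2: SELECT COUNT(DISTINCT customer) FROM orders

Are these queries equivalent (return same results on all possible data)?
No, not equivalent

Query 1 returns: [(7,)]
Query 2 returns: [(3,)]

Reason: COUNT(*) counts rows, COUNT(DISTINCT customer) counts unique customers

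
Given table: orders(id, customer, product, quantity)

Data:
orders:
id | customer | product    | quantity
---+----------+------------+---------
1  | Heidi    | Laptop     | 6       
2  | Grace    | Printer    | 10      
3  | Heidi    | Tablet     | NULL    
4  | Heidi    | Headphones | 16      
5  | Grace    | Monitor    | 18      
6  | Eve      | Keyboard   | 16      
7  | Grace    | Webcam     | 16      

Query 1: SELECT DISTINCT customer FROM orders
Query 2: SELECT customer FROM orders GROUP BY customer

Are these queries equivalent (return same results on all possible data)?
Yes, equivalent

Both queries return: [('Eve',), ('Grace',), ('Heidi',)]

Reason: Both get unique customers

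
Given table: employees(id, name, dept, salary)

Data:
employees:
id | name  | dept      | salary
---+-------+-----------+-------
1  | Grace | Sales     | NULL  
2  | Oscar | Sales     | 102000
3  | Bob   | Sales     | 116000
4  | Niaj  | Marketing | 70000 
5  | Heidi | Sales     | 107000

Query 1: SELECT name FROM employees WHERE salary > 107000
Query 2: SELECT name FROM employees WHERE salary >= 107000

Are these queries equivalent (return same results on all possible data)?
No, not equivalent

Query 1 returns: [('Bob',)]
Query 2 returns: [('Bob',), ('Heidi',)]

Reason: > vs >= gives different results when salary = 107000 exists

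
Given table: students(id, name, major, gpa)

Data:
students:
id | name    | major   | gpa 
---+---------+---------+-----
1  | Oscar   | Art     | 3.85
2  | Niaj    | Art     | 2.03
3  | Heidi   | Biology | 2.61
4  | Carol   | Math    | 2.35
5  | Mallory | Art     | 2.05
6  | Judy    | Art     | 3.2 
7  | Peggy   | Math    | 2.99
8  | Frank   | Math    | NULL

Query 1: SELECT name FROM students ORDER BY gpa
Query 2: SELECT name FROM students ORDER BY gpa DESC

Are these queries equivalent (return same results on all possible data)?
No, not equivalent

Query 1 returns: [('Frank',), ('Niaj',), ('Mallory',), ('Carol',), ('Heidi',), ('Peggy',), ('Judy',), ('Oscar',)]
Query 2 returns: [('Oscar',), ('Judy',), ('Peggy',), ('Heidi',), ('Carol',), ('Mallory',), ('Niaj',), ('Frank',)]

Reason: ASC vs DESC gives opposite ordering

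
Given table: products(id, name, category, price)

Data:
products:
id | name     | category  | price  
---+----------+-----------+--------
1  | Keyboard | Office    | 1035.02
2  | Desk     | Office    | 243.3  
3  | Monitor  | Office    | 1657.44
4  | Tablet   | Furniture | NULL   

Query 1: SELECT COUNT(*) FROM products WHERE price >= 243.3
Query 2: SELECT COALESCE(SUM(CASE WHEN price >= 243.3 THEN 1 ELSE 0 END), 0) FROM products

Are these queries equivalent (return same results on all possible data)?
Yes, equivalent

Both queries return: [(3,)]

Reason: COUNT with WHERE vs conditional SUM (COALESCE handles empty-table NULL)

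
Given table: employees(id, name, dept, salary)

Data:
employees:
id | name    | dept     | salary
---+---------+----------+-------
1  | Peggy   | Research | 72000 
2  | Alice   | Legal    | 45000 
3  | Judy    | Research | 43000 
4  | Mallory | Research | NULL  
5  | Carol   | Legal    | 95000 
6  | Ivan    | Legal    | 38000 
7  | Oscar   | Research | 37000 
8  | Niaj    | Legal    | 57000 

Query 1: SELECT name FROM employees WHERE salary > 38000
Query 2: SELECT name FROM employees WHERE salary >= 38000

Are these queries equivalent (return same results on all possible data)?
No, not equivalent

Query 1 returns: [('Peggy',), ('Alice',), ('Judy',), ('Carol',), ('Niaj',)]
Query 2 returns: [('Peggy',), ('Alice',), ('Judy',), ('Carol',), ('Ivan',), ('Niaj',)]

Reason: > vs >= gives different results when salary = 38000 exists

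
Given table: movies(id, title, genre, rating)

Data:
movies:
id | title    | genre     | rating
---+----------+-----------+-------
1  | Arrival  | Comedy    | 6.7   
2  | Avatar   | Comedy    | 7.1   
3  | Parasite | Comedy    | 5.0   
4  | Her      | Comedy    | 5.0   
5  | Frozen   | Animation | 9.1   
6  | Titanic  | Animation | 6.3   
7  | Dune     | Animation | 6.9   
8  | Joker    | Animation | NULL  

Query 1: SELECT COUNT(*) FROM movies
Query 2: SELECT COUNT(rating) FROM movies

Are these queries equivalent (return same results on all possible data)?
No, not equivalent

Query 1 returns: [(8,)]
Query 2 returns: [(7,)]

Reason: COUNT(*) includes NULLs, COUNT(column) excludes them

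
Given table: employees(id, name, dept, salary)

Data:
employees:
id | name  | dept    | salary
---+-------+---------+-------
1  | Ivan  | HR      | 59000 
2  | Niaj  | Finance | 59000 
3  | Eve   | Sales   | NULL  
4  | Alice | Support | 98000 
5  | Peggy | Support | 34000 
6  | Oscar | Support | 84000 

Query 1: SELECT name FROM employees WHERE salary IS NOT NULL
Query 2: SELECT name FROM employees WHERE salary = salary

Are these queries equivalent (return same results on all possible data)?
Yes, equivalent

Both queries return: [('Alice',), ('Ivan',), ('Niaj',), ('Oscar',), ('Peggy',)]

Reason: IS NOT NULL vs self-equality (both exclude NULLs)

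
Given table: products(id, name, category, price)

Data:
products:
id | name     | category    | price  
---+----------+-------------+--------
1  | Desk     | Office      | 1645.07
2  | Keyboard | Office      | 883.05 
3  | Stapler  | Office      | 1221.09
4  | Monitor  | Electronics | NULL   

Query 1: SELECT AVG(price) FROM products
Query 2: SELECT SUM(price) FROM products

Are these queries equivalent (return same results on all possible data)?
No, not equivalent

Query 1 returns: [(1249.7366666666667,)]
Query 2 returns: [(3749.21,)]

Reason: AVG vs SUM give different aggregate values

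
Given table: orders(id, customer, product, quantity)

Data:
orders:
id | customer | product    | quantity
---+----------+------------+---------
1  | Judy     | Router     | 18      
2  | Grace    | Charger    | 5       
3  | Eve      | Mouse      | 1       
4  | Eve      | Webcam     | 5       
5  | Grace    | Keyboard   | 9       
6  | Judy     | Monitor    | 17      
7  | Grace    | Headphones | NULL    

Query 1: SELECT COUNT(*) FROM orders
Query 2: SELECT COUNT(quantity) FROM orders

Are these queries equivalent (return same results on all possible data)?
No, not equivalent

Query 1 returns: [(7,)]
Query 2 returns: [(6,)]

Reason: COUNT(*) includes NULLs, COUNT(column) excludes them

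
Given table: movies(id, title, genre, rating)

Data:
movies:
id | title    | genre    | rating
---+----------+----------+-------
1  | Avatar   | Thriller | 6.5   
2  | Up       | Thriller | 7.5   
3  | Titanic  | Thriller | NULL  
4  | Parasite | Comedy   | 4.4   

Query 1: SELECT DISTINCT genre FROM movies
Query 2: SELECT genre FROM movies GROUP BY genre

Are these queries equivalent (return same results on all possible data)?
Yes, equivalent

Both queries return: [('Comedy',), ('Thriller',)]

Reason: Both get unique genres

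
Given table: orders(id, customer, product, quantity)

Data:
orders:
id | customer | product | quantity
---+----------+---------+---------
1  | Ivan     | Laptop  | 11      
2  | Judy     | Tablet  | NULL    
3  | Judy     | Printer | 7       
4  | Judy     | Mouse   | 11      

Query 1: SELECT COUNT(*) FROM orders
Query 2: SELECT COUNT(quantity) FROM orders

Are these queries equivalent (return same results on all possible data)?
No, not equivalent

Query 1 returns: [(4,)]
Query 2 returns: [(3,)]

Reason: COUNT(*) includes NULLs, COUNT(column) excludes them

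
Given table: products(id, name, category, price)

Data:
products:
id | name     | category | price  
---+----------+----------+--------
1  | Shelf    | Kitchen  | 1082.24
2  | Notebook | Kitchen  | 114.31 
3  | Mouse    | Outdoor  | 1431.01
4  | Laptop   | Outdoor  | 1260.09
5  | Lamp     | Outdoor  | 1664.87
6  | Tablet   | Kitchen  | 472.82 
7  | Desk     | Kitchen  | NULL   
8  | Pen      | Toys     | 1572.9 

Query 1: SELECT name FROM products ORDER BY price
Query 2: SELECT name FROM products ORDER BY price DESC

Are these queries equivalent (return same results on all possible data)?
No, not equivalent

Query 1 returns: [('Desk',), ('Notebook',), ('Tablet',), ('Shelf',), ('Laptop',), ('Mouse',), ('Pen',), ('Lamp',)]
Query 2 returns: [('Lamp',), ('Pen',), ('Mouse',), ('Laptop',), ('Shelf',), ('Tablet',), ('Notebook',), ('Desk',)]

Reason: ASC vs DESC gives opposite ordering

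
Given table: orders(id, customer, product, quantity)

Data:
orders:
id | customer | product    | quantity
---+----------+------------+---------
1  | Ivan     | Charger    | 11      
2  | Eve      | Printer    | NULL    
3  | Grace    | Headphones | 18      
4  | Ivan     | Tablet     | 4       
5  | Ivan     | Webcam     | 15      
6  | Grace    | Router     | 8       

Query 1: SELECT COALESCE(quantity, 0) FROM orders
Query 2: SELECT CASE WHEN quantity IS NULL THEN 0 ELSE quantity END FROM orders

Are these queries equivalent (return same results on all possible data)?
Yes, equivalent

Both queries return: [(0,), (4,), (8,), (11,), (15,), (18,)]

Reason: COALESCE vs CASE for NULL handling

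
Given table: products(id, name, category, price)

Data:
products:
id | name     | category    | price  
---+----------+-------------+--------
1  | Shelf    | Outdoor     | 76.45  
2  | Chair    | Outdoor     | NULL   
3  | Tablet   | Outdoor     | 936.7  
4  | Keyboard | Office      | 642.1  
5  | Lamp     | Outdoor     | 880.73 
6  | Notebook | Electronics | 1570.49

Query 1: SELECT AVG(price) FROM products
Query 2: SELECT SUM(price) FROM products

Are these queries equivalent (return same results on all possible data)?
No, not equivalent

Query 1 returns: [(821.2940000000001,)]
Query 2 returns: [(4106.47,)]

Reason: AVG vs SUM give different aggregate values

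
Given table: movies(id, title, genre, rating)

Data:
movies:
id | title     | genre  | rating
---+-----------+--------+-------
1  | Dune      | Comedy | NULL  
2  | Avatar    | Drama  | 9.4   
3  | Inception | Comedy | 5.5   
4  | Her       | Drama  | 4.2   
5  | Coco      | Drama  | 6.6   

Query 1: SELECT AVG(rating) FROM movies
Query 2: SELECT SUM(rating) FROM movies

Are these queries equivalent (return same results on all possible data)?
No, not equivalent

Query 1 returns: [(6.425,)]
Query 2 returns: [(25.7,)]

Reason: AVG vs SUM give different aggregate values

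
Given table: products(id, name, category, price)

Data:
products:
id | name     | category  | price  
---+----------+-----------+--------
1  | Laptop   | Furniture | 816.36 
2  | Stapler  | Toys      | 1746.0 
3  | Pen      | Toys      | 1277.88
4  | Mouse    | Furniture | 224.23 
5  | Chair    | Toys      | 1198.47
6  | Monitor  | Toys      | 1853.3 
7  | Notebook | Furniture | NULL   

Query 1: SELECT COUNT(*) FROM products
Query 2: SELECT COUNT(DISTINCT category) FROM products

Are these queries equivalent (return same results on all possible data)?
No, not equivalent

Query 1 returns: [(7,)]
Query 2 returns: [(2,)]

Reason: COUNT(*) counts rows, COUNT(DISTINCT category) counts unique categorys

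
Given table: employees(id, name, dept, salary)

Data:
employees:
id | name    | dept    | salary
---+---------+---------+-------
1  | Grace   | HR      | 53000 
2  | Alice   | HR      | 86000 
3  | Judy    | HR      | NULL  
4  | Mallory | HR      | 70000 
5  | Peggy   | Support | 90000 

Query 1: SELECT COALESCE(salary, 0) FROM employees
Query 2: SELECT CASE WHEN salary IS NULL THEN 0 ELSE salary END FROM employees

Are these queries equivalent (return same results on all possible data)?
Yes, equivalent

Both queries return: [(0,), (53000,), (70000,), (86000,), (90000,)]

Reason: COALESCE vs CASE for NULL handling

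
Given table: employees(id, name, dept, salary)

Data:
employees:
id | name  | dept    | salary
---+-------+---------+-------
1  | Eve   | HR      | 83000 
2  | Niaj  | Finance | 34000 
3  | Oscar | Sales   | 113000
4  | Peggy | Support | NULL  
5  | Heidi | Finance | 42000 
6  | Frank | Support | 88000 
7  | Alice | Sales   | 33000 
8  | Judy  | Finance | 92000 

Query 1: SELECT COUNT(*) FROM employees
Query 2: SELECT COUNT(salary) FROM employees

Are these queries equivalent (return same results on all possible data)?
No, not equivalent

Query 1 returns: [(8,)]
Query 2 returns: [(7,)]

Reason: COUNT(*) includes NULLs, COUNT(column) excludes them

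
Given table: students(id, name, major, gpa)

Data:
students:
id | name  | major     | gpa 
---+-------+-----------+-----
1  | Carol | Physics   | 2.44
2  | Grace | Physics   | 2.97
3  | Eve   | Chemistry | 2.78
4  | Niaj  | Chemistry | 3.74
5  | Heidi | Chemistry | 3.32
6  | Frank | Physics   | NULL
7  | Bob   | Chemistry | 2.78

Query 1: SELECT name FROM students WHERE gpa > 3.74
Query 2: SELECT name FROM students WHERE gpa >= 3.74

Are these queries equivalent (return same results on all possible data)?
No, not equivalent

Query 1 returns: []
Query 2 returns: [('Niaj',)]

Reason: > vs >= gives different results when gpa = 3.74 exists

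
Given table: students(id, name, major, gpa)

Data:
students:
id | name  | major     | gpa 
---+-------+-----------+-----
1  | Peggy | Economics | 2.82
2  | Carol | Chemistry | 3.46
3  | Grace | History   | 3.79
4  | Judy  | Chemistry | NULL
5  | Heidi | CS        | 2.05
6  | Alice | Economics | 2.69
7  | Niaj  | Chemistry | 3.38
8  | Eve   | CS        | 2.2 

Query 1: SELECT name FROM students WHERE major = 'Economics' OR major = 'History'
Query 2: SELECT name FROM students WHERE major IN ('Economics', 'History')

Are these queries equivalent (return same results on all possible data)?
Yes, equivalent

Both queries return: [('Alice',), ('Grace',), ('Peggy',)]

Reason: OR vs IN are equivalent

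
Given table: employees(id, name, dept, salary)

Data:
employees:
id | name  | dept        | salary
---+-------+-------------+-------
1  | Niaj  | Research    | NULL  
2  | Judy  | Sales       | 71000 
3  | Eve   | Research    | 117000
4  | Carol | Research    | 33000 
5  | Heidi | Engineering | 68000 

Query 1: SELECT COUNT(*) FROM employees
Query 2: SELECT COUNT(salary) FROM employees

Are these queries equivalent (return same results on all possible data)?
No, not equivalent

Query 1 returns: [(5,)]
Query 2 returns: [(4,)]

Reason: COUNT(*) includes NULLs, COUNT(column) excludes them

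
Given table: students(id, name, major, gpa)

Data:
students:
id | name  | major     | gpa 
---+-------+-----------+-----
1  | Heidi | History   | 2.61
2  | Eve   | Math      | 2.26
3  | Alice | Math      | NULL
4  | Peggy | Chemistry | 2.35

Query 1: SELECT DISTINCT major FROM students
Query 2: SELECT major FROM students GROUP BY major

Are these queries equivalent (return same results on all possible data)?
Yes, equivalent

Both queries return: [('Chemistry',), ('History',), ('Math',)]

Reason: Both get unique majors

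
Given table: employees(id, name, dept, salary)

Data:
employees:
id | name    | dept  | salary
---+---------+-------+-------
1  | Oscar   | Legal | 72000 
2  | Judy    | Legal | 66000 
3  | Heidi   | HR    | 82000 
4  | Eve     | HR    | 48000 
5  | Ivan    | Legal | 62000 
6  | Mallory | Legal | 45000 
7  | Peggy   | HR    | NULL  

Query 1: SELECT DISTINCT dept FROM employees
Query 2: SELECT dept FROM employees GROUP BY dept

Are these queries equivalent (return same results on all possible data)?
Yes, equivalent

Both queries return: [('HR',), ('Legal',)]

Reason: Both get unique depts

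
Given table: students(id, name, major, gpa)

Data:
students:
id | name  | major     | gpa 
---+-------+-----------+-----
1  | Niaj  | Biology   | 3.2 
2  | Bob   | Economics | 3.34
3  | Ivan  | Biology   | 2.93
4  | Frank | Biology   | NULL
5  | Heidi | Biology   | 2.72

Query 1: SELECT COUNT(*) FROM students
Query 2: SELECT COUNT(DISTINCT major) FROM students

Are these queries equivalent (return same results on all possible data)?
No, not equivalent

Query 1 returns: [(5,)]
Query 2 returns: [(2,)]

Reason: COUNT(*) counts rows, COUNT(DISTINCT major) counts unique majors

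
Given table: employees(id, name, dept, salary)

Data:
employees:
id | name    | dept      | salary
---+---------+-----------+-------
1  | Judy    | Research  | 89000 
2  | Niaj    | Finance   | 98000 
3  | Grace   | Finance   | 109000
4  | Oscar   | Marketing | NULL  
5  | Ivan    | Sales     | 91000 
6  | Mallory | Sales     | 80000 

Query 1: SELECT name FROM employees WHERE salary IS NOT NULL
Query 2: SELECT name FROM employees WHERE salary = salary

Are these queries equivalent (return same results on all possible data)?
Yes, equivalent

Both queries return: [('Grace',), ('Ivan',), ('Judy',), ('Mallory',), ('Niaj',)]

Reason: IS NOT NULL vs self-equality (both exclude NULLs)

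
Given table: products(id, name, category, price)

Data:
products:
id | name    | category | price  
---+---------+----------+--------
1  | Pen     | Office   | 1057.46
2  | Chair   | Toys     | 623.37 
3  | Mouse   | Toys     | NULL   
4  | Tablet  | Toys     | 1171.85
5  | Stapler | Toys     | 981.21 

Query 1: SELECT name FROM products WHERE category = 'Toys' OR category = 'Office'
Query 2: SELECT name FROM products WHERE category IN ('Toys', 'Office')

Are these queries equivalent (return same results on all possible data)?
Yes, equivalent

Both queries return: [('Chair',), ('Mouse',), ('Pen',), ('Stapler',), ('Tablet',)]

Reason: OR vs IN are equivalent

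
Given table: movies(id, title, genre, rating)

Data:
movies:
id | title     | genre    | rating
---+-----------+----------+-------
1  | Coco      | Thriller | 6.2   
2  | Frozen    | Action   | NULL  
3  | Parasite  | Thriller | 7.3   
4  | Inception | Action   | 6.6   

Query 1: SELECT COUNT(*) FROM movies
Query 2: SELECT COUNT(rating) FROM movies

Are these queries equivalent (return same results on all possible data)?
No, not equivalent

Query 1 returns: [(4,)]
Query 2 returns: [(3,)]

Reason: COUNT(*) includes NULLs, COUNT(column) excludes them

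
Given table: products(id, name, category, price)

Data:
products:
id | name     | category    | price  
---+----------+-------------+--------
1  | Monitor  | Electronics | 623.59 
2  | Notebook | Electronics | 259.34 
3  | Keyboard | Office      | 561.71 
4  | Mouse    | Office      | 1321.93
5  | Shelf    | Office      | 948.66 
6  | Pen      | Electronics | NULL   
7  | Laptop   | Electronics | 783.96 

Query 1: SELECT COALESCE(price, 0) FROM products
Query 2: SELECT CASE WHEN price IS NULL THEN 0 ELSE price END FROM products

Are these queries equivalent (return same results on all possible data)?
Yes, equivalent

Both queries return: [(0,), (259.34,), (561.71,), (623.59,), (783.96,), (948.66,), (1321.93,)]

Reason: COALESCE vs CASE for NULL handling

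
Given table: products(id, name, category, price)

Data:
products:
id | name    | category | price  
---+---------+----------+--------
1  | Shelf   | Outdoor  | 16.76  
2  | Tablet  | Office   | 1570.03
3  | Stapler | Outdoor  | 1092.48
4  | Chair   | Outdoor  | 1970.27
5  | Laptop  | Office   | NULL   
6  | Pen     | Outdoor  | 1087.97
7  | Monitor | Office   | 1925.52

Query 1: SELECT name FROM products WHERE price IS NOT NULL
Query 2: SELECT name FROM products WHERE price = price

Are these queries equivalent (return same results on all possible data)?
Yes, equivalent

Both queries return: [('Chair',), ('Monitor',), ('Pen',), ('Shelf',), ('Stapler',), ('Tablet',)]

Reason: IS NOT NULL vs self-equality (both exclude NULLs)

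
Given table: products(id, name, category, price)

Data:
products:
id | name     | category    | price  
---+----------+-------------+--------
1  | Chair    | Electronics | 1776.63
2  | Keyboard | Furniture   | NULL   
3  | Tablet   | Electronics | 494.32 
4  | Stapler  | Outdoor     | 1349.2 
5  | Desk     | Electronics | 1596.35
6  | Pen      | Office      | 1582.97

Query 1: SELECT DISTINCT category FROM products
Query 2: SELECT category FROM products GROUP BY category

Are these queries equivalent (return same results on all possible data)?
Yes, equivalent

Both queries return: [('Electronics',), ('Furniture',), ('Office',), ('Outdoor',)]

Reason: Both get unique categorys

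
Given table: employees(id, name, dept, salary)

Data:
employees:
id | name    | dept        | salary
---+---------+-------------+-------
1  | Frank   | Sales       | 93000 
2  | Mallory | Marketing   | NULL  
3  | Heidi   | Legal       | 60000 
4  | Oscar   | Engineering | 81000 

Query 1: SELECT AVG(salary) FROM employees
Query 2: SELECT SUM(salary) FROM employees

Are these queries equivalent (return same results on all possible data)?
No, not equivalent

Query 1 returns: [(78000.0,)]
Query 2 returns: [(234000,)]

Reason: AVG vs SUM give different aggregate values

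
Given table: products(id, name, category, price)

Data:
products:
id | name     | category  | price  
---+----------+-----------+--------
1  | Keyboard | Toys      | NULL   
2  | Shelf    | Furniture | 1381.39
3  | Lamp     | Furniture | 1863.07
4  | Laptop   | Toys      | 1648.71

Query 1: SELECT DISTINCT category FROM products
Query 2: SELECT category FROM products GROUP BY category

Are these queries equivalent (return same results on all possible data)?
Yes, equivalent

Both queries return: [('Furniture',), ('Toys',)]

Reason: Both get unique categorys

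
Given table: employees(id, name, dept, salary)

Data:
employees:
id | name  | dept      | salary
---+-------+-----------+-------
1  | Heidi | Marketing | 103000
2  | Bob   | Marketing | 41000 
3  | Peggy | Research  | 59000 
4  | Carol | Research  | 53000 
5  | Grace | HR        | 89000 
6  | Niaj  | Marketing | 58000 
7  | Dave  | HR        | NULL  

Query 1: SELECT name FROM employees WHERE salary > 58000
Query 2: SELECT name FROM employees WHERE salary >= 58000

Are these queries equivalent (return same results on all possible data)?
No, not equivalent

Query 1 returns: [('Heidi',), ('Peggy',), ('Grace',)]
Query 2 returns: [('Heidi',), ('Peggy',), ('Grace',), ('Niaj',)]

Reason: > vs >= gives different results when salary = 58000 exists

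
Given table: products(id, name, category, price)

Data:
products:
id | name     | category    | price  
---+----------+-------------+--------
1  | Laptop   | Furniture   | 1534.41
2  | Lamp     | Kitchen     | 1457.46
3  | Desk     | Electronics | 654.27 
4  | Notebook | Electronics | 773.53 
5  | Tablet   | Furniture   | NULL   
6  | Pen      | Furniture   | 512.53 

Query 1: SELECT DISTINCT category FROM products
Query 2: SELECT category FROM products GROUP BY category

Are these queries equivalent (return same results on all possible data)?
Yes, equivalent

Both queries return: [('Electronics',), ('Furniture',), ('Kitchen',)]

Reason: Both get unique categorys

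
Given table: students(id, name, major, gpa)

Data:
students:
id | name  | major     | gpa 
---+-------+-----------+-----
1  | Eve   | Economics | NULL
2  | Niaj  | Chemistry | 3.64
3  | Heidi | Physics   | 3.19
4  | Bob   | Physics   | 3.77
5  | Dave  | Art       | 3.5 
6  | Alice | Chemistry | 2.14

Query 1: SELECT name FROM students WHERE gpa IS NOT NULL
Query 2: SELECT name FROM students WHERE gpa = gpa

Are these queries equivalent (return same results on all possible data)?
Yes, equivalent

Both queries return: [('Alice',), ('Bob',), ('Dave',), ('Heidi',), ('Niaj',)]

Reason: IS NOT NULL vs self-equality (both exclude NULLs)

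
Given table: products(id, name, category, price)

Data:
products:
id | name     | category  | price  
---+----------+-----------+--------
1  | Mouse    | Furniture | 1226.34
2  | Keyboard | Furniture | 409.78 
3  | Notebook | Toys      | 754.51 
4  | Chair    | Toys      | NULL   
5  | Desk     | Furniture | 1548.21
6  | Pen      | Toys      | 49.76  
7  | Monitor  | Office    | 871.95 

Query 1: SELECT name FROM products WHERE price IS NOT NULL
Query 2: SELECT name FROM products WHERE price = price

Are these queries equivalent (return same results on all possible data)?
Yes, equivalent

Both queries return: [('Desk',), ('Keyboard',), ('Monitor',), ('Mouse',), ('Notebook',), ('Pen',)]

Reason: IS NOT NULL vs self-equality (both exclude NULLs)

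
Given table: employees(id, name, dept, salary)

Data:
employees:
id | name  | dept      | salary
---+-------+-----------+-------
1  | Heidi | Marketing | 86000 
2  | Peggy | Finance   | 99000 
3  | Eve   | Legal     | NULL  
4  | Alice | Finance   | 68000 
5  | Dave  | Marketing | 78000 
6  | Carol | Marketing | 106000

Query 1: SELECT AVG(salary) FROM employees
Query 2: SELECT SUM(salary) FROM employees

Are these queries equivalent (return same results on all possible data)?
No, not equivalent

Query 1 returns: [(87400.0,)]
Query 2 returns: [(437000,)]

Reason: AVG vs SUM give different aggregate values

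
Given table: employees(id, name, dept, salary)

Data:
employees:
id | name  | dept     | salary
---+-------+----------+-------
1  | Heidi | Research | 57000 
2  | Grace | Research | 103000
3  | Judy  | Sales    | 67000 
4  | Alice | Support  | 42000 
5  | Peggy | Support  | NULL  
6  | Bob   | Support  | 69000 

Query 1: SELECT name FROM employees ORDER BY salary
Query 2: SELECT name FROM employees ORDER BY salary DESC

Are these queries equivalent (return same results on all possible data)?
No, not equivalent

Query 1 returns: [('Peggy',), ('Alice',), ('Heidi',), ('Judy',), ('Bob',), ('Grace',)]
Query 2 returns: [('Grace',), ('Bob',), ('Judy',), ('Heidi',), ('Alice',), ('Peggy',)]

Reason: ASC vs DESC gives opposite ordering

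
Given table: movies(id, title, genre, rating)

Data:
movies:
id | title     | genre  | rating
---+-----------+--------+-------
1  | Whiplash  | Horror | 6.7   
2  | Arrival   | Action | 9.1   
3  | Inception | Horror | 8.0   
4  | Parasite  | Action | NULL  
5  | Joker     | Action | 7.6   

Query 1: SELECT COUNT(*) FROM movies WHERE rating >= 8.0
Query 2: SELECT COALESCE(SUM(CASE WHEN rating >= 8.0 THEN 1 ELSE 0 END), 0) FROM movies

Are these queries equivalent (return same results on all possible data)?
Yes, equivalent

Both queries return: [(2,)]

Reason: COUNT with WHERE vs conditional SUM (COALESCE handles empty-table NULL)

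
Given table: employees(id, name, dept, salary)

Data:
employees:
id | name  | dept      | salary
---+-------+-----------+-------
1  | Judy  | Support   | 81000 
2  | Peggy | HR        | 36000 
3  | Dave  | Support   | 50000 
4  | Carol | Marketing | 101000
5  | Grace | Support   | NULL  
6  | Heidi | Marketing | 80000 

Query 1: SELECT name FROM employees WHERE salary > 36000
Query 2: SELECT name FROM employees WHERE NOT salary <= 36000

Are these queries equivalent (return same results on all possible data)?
Yes, equivalent

Both queries return: [('Carol',), ('Dave',), ('Heidi',), ('Judy',)]

Reason: Both filter salary > 36000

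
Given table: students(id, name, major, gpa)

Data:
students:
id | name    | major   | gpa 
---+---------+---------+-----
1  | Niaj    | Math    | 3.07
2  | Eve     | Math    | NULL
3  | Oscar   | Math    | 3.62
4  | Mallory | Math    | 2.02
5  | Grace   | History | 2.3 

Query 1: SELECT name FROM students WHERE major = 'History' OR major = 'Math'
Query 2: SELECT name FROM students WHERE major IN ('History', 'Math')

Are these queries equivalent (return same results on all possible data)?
Yes, equivalent

Both queries return: [('Eve',), ('Grace',), ('Mallory',), ('Niaj',), ('Oscar',)]

Reason: OR vs IN are equivalent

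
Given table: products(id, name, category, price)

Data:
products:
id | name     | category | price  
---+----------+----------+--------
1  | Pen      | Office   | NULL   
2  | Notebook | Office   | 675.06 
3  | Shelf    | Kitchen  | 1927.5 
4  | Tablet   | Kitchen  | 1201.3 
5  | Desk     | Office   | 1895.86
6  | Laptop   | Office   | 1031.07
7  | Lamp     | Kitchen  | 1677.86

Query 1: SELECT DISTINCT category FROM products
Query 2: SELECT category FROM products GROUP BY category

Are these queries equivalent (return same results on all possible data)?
Yes, equivalent

Both queries return: [('Kitchen',), ('Office',)]

Reason: Both get unique categorys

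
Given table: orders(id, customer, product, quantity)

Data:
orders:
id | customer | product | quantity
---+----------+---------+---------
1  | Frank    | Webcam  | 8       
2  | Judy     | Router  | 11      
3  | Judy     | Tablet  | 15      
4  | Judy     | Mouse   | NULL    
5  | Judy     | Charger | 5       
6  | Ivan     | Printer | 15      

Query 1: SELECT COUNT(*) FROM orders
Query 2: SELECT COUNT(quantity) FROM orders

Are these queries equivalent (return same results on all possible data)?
No, not equivalent

Query 1 returns: [(6,)]
Query 2 returns: [(5,)]

Reason: COUNT(*) includes NULLs, COUNT(column) excludes them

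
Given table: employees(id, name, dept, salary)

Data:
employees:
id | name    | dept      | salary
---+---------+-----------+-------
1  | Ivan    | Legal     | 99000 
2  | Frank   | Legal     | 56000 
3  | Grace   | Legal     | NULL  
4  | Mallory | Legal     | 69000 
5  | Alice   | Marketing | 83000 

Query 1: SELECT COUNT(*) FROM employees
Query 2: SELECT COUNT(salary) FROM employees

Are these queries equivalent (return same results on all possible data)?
No, not equivalent

Query 1 returns: [(5,)]
Query 2 returns: [(4,)]

Reason: COUNT(*) includes NULLs, COUNT(column) excludes them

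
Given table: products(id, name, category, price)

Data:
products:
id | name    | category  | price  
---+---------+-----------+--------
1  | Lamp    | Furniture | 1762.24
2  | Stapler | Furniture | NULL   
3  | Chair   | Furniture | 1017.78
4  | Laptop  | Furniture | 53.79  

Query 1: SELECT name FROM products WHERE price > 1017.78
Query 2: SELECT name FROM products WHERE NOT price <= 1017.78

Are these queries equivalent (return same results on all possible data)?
Yes, equivalent

Both queries return: [('Lamp',)]

Reason: Both filter price > 1017.78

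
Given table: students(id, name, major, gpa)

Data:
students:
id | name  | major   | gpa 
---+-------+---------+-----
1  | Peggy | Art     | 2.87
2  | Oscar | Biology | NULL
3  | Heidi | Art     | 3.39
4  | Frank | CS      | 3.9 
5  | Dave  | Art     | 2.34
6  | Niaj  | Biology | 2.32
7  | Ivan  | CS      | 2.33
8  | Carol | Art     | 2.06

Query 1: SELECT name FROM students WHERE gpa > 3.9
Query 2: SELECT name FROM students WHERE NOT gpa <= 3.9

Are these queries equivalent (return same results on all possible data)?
Yes, equivalent

Both queries return: []

Reason: Both filter gpa > 3.9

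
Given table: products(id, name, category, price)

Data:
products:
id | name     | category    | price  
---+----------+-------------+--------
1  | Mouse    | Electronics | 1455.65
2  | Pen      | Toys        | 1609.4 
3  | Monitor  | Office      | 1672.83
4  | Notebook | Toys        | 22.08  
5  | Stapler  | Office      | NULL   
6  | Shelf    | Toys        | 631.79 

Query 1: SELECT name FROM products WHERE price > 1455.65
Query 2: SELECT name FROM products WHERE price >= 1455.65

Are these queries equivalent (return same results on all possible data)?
No, not equivalent

Query 1 returns: [('Pen',), ('Monitor',)]
Query 2 returns: [('Mouse',), ('Pen',), ('Monitor',)]

Reason: > vs >= gives different results when price = 1455.65 exists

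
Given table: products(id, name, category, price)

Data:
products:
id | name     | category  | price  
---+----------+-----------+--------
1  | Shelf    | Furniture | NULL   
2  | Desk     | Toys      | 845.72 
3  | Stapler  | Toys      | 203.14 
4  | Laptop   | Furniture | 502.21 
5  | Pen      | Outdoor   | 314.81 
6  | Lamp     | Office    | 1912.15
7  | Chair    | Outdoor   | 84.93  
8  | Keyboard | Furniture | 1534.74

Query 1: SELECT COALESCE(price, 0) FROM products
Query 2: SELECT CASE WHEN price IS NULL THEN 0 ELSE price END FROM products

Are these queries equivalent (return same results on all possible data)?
Yes, equivalent

Both queries return: [(0,), (84.93,), (203.14,), (314.81,), (502.21,), (845.72,), (1534.74,), (1912.15,)]

Reason: COALESCE vs CASE for NULL handling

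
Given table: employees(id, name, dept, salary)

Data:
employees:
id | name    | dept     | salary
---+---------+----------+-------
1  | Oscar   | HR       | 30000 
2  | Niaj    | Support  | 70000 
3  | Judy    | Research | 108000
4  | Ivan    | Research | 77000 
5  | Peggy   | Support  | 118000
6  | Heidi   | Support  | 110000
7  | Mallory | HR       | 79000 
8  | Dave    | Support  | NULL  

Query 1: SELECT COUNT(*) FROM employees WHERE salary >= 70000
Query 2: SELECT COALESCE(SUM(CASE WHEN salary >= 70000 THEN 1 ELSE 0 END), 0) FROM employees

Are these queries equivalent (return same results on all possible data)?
Yes, equivalent

Both queries return: [(6,)]

Reason: COUNT with WHERE vs conditional SUM (COALESCE handles empty-table NULL)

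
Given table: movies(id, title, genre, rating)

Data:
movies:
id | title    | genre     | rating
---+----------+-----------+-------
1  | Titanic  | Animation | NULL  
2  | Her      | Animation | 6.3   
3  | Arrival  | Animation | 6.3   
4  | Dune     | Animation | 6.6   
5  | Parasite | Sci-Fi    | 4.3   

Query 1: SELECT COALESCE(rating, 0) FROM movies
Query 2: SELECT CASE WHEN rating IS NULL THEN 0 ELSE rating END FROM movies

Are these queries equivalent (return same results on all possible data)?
Yes, equivalent

Both queries return: [(0,), (4.3,), (6.3,), (6.3,), (6.6,)]

Reason: COALESCE vs CASE for NULL handling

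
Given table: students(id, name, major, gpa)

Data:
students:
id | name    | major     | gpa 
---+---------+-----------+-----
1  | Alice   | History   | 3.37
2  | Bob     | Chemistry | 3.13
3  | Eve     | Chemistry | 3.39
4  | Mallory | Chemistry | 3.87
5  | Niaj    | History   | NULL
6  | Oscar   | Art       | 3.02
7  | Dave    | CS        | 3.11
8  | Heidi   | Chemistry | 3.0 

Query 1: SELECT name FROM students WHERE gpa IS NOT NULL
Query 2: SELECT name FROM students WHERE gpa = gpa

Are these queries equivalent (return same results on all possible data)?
Yes, equivalent

Both queries return: [('Alice',), ('Bob',), ('Dave',), ('Eve',), ('Heidi',), ('Mallory',), ('Oscar',)]

Reason: IS NOT NULL vs self-equality (both exclude NULLs)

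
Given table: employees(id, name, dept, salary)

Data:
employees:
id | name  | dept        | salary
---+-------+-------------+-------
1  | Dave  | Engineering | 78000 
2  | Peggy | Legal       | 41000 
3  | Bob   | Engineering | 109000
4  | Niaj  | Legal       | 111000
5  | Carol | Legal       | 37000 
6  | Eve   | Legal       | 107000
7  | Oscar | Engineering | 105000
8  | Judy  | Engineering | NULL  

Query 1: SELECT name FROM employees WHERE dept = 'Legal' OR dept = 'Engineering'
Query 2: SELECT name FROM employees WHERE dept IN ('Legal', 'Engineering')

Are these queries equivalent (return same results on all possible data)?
Yes, equivalent

Both queries return: [('Bob',), ('Carol',), ('Dave',), ('Eve',), ('Judy',), ('Niaj',), ('Oscar',), ('Peggy',)]

Reason: OR vs IN are equivalent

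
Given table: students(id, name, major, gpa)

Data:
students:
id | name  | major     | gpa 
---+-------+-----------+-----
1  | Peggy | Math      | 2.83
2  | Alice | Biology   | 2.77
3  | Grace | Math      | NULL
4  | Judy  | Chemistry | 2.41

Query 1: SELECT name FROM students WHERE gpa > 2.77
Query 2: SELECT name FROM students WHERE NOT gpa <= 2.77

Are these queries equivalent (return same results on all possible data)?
Yes, equivalent

Both queries return: [('Peggy',)]

Reason: Both filter gpa > 2.77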